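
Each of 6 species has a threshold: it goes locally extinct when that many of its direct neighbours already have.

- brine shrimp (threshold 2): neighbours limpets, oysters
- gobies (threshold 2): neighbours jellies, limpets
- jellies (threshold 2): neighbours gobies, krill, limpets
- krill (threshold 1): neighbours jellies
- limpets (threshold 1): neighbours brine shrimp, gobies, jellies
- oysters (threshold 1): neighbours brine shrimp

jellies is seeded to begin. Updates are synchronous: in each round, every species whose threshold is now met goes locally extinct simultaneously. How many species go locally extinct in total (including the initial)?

Round 1 — jellies goes locally extinct (initial).
Round 2 — checking thresholds:
  gobies: 1 of 2 neighbours < 2, below threshold.
  krill: 1 of 1 neighbours ≥ 1, goes locally extinct.
  limpets: 1 of 3 neighbours ≥ 1, goes locally extinct.
Round 3 — checking thresholds:
  brine shrimp: 1 of 2 neighbours < 2, below threshold.
  gobies: 2 of 2 neighbours ≥ 2, goes locally extinct.
Round 4 — no new extinctions; cascade stops.

4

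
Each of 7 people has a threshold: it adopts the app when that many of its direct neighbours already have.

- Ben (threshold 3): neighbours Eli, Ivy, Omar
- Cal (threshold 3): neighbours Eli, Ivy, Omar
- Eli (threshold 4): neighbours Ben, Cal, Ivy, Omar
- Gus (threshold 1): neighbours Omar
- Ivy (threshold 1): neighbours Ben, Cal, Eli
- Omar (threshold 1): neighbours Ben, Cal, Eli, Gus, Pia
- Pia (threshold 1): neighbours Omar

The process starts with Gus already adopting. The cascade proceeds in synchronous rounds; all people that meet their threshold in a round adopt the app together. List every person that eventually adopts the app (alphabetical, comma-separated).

Gus, Omar, Pia

Round 1 — Gus adopts the app (initial).
Round 2 — checking thresholds:
  Omar: 1 of 5 neighbours ≥ 1, adopts the app.
Round 3 — checking thresholds:
  Ben: 1 of 3 neighbours < 3, holds.
  Cal: 1 of 3 neighbours < 3, holds.
  Eli: 1 of 4 neighbours < 4, holds.
  Pia: 1 of 1 neighbours ≥ 1, adopts the app.
Round 4 — no new adoptions; cascade stops.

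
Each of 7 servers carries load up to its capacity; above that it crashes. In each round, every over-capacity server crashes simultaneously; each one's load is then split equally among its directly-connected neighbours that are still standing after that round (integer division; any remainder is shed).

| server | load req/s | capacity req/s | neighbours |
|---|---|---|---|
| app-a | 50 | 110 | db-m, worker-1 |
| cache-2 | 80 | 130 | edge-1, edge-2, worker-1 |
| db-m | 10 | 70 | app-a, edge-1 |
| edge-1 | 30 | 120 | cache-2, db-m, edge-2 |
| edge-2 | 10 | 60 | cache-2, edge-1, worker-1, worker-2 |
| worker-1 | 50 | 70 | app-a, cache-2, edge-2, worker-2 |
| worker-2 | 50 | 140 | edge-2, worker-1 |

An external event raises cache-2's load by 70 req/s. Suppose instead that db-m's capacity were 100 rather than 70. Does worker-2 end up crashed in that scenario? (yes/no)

no

With db-m's capacity at 100:
Round 1 — cache-2 at 150 > 130. cache-2 crashes.
  cache-2 sheds 150 req/s to edge-1, edge-2, worker-1: 50 each.
    edge-1: 30+50 = 80 ≤ 120
    edge-2: 10+50 = 60 ≤ 60
    worker-1: 50+50 = 100 > 70
Round 2 — worker-1 crashes.
  worker-1 sheds 100 req/s to app-a, edge-2, worker-2: 33 each (1 lost).
    app-a: 50+33 = 83 ≤ 110
    edge-2: 60+33 = 93 > 60
    worker-2: 50+33 = 83 ≤ 140
Round 3 — edge-2 crashes.
  edge-2 sheds 93 req/s to edge-1, worker-2: 46 each (1 lost).
    edge-1: 80+46 = 126 > 120
    worker-2: 83+46 = 129 ≤ 140
Round 4 — edge-1 crashes.
  edge-1 sheds 126 req/s to db-m: 126 each.
    db-m: 10+126 = 136 > 100
Round 5 — db-m crashes.
  db-m sheds 136 req/s to app-a: 136 each.
    app-a: 83+136 = 219 > 110
Round 6 — app-a crashes.
  app-a sheds 219 req/s: no online neighbours, lost.
No further crashes.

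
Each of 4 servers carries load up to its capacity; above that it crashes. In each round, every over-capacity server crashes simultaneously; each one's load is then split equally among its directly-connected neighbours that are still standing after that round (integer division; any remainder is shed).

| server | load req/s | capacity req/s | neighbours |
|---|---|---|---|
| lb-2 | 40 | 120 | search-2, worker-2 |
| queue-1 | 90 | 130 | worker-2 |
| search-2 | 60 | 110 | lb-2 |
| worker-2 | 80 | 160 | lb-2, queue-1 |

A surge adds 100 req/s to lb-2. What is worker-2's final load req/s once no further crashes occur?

Round 1 — lb-2 at 140 > 120. lb-2 crashes.
  lb-2 sheds 140 req/s to search-2, worker-2: 70 each.
    search-2: 60+70 = 130 > 110
    worker-2: 80+70 = 150 ≤ 160
Round 2 — search-2 crashes.
  search-2 sheds 130 req/s: no online neighbours, lost.
No further crashes.

150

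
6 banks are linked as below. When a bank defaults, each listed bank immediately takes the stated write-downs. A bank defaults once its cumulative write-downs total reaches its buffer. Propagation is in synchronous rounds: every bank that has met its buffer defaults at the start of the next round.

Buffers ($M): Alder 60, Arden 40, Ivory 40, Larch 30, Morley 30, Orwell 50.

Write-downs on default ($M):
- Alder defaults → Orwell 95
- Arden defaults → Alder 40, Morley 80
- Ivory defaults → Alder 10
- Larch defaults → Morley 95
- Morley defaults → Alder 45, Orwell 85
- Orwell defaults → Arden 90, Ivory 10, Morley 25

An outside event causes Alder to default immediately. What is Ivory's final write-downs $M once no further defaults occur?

10

Round 1 — Alder defaults (initial).
  Orwell: +95 → 95 ≥ 50
Round 2 — Orwell defaults.
  Arden: +90 → 90 ≥ 40
  Ivory: +10 → 10 < 40
  Morley: +25 → 25 < 30
Round 3 — Arden defaults.
  Morley: +80 → 105 ≥ 30
Round 4 — Morley defaults.
No further defaults.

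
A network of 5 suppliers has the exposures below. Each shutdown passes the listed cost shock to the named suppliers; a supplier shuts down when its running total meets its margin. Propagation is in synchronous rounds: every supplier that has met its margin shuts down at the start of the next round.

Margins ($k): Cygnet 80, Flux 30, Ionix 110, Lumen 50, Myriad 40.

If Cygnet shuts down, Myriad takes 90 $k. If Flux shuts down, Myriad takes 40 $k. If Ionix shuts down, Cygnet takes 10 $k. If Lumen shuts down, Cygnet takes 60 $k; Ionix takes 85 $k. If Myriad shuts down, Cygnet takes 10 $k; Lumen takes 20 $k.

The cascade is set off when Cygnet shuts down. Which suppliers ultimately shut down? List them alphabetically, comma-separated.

Round 1 — Cygnet shuts down (initial).
  Myriad: +90 → 90 ≥ 40
Round 2 — Myriad shuts down.
  Lumen: +20 → 20 < 50
No further shutdowns.

Cygnet, Myriad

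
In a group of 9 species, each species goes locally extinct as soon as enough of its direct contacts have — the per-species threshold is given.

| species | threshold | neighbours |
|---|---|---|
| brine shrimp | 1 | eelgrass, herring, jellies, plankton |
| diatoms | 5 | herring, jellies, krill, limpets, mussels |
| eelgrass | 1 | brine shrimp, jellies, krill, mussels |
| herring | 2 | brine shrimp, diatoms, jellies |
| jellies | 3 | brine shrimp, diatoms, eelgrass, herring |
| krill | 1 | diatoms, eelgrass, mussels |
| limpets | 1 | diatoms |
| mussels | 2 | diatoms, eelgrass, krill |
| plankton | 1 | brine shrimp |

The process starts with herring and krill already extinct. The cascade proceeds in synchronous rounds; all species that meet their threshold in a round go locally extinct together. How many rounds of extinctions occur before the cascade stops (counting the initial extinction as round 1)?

Round 1 — herring, krill go locally extinct (initial).
Round 2 — checking thresholds:
  brine shrimp: 1 of 4 neighbours ≥ 1, goes locally extinct.
  diatoms: 2 of 5 neighbours < 5, holds.
  eelgrass: 1 of 4 neighbours ≥ 1, goes locally extinct.
  jellies: 1 of 4 neighbours < 3, holds.
  mussels: 1 of 3 neighbours < 2, holds.
Round 3 — checking thresholds:
  diatoms: 2 of 5 neighbours < 5, holds.
  jellies: 3 of 4 neighbours ≥ 3, goes locally extinct.
  mussels: 2 of 3 neighbours ≥ 2, goes locally extinct.
  plankton: 1 of 1 neighbours ≥ 1, goes locally extinct.
Round 4 — no new extinctions; cascade stops.

3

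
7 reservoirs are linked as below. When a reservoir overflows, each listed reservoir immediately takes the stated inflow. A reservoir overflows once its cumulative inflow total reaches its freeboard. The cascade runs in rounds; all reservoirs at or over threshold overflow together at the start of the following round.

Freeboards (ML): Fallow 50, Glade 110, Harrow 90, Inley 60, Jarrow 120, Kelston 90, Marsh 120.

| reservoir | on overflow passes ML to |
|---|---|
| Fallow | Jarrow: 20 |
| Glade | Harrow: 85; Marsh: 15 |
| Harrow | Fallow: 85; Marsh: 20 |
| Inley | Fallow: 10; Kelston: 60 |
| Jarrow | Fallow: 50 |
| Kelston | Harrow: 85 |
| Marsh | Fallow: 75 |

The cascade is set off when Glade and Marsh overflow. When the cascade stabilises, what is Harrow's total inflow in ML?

85

Round 1 — Glade, Marsh overflow (initial).
  Fallow: +75 → 75 ≥ 50
  Harrow: +85 → 85 < 90
Round 2 — Fallow overflows.
  Jarrow: +20 → 20 < 120
No further overflows.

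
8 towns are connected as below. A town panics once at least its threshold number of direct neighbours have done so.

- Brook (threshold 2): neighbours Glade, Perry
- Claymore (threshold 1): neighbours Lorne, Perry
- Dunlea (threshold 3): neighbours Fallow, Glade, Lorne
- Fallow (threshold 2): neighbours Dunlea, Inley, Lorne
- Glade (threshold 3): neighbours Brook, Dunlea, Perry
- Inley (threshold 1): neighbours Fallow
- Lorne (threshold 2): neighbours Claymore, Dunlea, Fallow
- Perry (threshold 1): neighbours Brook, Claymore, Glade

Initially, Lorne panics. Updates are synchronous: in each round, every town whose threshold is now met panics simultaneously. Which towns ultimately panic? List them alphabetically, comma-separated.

Round 1 — Lorne panics (initial).
Round 2 — checking thresholds:
  Claymore: 1 of 2 neighbours ≥ 1, panics.
  Dunlea: 1 of 3 neighbours < 3, not yet.
  Fallow: 1 of 3 neighbours < 2, not yet.
Round 3 — checking thresholds:
  Dunlea: 1 of 3 neighbours < 3, not yet.
  Fallow: 1 of 3 neighbours < 2, not yet.
  Perry: 1 of 3 neighbours ≥ 1, panics.
Round 4 — no new panics; cascade stops.

Claymore, Lorne, Perry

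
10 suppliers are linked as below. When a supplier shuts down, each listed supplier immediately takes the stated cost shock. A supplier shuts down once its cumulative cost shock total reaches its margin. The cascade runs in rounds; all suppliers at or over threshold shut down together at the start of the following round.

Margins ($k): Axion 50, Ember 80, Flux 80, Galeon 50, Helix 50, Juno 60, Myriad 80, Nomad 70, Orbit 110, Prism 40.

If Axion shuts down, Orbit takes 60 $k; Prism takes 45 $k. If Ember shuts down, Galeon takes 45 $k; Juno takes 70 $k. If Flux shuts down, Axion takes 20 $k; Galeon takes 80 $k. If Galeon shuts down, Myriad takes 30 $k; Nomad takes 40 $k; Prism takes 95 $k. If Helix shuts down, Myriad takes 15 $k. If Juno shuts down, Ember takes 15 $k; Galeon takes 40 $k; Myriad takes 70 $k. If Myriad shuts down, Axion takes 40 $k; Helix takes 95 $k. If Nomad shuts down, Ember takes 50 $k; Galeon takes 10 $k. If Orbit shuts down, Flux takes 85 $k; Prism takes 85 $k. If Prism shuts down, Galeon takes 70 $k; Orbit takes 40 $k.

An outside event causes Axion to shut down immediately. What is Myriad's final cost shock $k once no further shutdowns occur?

Round 1 — Axion shuts down (initial).
  Orbit: +60 → 60 < 110
  Prism: +45 → 45 ≥ 40
Round 2 — Prism shuts down.
  Galeon: +70 → 70 ≥ 50
  Orbit: +40 → 100 < 110
Round 3 — Galeon shuts down.
  Myriad: +30 → 30 < 80
  Nomad: +40 → 40 < 70
No further shutdowns.

30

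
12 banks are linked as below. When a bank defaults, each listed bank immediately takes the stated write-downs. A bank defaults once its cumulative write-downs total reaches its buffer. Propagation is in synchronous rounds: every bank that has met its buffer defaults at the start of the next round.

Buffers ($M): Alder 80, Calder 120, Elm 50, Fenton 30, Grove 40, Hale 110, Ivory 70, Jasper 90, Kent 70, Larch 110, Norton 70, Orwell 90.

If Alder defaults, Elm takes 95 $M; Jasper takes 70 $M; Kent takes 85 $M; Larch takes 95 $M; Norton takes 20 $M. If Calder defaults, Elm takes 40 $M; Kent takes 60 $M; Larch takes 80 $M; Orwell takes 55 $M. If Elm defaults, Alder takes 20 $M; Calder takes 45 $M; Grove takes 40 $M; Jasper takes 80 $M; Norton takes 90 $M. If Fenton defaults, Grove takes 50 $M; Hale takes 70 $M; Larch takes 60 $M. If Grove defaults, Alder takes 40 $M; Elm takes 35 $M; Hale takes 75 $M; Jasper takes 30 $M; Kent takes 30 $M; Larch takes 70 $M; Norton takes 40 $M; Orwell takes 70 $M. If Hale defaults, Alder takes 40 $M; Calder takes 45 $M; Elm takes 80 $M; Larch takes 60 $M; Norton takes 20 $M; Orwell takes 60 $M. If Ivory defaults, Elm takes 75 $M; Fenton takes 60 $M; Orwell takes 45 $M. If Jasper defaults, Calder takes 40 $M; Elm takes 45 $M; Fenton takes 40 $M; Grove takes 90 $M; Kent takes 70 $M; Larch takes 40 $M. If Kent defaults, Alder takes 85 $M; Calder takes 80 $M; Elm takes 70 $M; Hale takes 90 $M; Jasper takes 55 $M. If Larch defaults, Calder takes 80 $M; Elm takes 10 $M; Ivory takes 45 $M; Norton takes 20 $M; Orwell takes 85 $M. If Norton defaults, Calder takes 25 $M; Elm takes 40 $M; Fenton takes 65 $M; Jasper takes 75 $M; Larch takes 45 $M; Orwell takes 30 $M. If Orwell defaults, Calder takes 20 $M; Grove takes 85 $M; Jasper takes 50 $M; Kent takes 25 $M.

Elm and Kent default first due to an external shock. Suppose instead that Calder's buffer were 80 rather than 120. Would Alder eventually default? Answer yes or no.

With Calder's buffer at 80:
Round 1 — Elm, Kent default (initial).
  Alder: +20+85 → 105 ≥ 80
  Calder: +45+80 → 125 ≥ 80
  Grove: +40 → 40 ≥ 40
  Hale: +90 → 90 < 110
  Jasper: +80+55 → 135 ≥ 90
  Norton: +90 → 90 ≥ 70
Round 2 — Alder, Calder, Grove, Jasper, Norton default.
  Fenton: +40+65 → 105 ≥ 30
  Hale: +75 → 165 ≥ 110
  Larch: +95+80+70+40+45 → 330 ≥ 110
  Orwell: +55+70+30 → 155 ≥ 90
Round 3 — Fenton, Hale, Larch, Orwell default.
  Ivory: +45 → 45 < 70
No further defaults.

yes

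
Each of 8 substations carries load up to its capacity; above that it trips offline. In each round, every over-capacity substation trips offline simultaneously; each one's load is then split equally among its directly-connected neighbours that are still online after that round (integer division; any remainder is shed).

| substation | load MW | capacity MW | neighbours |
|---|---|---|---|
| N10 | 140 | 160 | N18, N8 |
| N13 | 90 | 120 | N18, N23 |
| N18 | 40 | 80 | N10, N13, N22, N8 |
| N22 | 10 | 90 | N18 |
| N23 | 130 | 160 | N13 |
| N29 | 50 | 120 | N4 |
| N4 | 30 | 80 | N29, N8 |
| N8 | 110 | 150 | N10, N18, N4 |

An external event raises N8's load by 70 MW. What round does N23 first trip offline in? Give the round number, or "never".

Round 1 — N8 at 180 > 150. N8 trips offline.
  N8 sheds 180 MW to N10, N18, N4: 60 each.
    N10: 140+60 = 200 > 160
    N18: 40+60 = 100 > 80
    N4: 30+60 = 90 > 80
Round 2 — N10, N18, N4 trip offline.
  N10 sheds 200 MW: no online neighbours, lost.
  N18 sheds 100 MW to N13, N22: 50 each.
    N13: 90+50 = 140 > 120
    N22: 10+50 = 60 ≤ 90
  N4 sheds 90 MW to N29: 90 each.
    N29: 50+90 = 140 > 120
Round 3 — N13, N29 trip offline.
  N13 sheds 140 MW to N23: 140 each.
    N23: 130+140 = 270 > 160
  N29 sheds 140 MW: no online neighbours, lost.
Round 4 — N23 trips offline.
  N23 sheds 270 MW: no online neighbours, lost.
No further trips.

4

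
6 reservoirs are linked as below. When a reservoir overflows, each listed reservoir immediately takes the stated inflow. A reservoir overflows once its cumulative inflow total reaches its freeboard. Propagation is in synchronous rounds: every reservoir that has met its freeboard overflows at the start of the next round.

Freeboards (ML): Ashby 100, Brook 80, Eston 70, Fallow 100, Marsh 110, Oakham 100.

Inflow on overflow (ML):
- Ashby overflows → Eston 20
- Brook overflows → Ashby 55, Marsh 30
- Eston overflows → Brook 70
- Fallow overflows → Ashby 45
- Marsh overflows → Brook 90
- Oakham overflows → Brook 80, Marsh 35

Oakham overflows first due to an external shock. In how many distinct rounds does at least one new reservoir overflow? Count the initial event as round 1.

2

Round 1 — Oakham overflows (initial).
  Brook: +80 → 80 ≥ 80
  Marsh: +35 → 35 < 110
Round 2 — Brook overflows.
  Ashby: +55 → 55 < 100
  Marsh: +30 → 65 < 110
No further overflows.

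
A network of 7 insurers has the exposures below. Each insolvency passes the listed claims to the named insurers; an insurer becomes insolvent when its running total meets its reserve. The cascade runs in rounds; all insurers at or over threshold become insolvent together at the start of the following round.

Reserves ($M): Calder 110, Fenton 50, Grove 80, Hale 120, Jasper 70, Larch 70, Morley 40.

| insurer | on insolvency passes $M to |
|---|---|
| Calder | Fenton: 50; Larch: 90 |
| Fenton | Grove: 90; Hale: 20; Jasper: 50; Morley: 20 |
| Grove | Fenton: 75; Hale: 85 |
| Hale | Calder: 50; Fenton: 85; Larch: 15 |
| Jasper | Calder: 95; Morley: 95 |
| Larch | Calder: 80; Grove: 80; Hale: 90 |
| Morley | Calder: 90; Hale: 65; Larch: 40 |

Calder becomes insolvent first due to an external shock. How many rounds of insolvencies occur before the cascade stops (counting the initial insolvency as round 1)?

4

Round 1 — Calder becomes insolvent (initial).
  Fenton: +50 → 50 ≥ 50
  Larch: +90 → 90 ≥ 70
Round 2 — Fenton, Larch become insolvent.
  Grove: +90+80 → 170 ≥ 80
  Hale: +20+90 → 110 < 120
  Jasper: +50 → 50 < 70
  Morley: +20 → 20 < 40
Round 3 — Grove becomes insolvent.
  Hale: +85 → 195 ≥ 120
Round 4 — Hale becomes insolvent.
No further insolvencies.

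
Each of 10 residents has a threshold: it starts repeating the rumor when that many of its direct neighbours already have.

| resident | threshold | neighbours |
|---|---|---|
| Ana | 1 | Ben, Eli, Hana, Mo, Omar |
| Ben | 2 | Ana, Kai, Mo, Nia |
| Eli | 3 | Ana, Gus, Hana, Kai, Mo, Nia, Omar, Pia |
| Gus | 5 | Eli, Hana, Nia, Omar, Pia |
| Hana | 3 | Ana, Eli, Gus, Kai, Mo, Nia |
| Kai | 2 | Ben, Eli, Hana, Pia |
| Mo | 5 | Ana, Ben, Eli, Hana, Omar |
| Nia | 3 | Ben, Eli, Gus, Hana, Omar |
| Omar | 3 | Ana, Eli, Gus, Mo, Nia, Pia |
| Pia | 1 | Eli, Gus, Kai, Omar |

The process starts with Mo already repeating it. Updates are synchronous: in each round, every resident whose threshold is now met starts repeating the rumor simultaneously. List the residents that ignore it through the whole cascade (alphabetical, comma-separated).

Eli, Gus, Hana, Kai, Nia, Omar, Pia

Round 1 — Mo starts repeating the rumor (initial).
Round 2 — checking thresholds:
  Ana: 1 of 5 neighbours ≥ 1, starts repeating the rumor.
  Ben: 1 of 4 neighbours < 2, holds.
  Eli: 1 of 8 neighbours < 3, holds.
  Hana: 1 of 6 neighbours < 3, holds.
  Omar: 1 of 6 neighbours < 3, holds.
Round 3 — checking thresholds:
  Ben: 2 of 4 neighbours ≥ 2, starts repeating the rumor.
  Eli: 2 of 8 neighbours < 3, holds.
  Hana: 2 of 6 neighbours < 3, holds.
  Omar: 2 of 6 neighbours < 3, holds.
Round 4 — no new spreads; cascade stops.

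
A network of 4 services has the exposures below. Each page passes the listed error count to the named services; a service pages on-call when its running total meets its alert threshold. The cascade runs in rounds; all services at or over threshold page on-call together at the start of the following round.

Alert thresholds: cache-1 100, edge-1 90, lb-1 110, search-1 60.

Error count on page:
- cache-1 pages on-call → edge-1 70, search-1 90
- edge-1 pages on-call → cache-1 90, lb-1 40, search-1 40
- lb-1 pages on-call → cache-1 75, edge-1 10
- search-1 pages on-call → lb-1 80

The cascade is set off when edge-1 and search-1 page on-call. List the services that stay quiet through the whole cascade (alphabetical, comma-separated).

none

Round 1 — edge-1, search-1 page on-call (initial).
  cache-1: +90 → 90 < 100
  lb-1: +40+80 → 120 ≥ 110
Round 2 — lb-1 pages on-call.
  cache-1: +75 → 165 ≥ 100
Round 3 — cache-1 pages on-call.
No further pages.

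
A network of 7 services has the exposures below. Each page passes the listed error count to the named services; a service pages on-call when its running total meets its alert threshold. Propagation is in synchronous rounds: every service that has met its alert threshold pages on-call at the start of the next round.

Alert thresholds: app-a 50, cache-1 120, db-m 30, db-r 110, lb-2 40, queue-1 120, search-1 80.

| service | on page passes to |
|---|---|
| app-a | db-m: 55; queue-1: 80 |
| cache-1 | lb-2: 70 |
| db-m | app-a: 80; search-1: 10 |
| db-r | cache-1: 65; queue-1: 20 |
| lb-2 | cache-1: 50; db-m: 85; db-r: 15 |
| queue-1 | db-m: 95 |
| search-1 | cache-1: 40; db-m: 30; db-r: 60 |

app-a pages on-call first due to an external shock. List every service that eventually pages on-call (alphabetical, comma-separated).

app-a, db-m

Round 1 — app-a pages on-call (initial).
  db-m: +55 → 55 ≥ 30
  queue-1: +80 → 80 < 120
Round 2 — db-m pages on-call.
  search-1: +10 → 10 < 80
No further pages.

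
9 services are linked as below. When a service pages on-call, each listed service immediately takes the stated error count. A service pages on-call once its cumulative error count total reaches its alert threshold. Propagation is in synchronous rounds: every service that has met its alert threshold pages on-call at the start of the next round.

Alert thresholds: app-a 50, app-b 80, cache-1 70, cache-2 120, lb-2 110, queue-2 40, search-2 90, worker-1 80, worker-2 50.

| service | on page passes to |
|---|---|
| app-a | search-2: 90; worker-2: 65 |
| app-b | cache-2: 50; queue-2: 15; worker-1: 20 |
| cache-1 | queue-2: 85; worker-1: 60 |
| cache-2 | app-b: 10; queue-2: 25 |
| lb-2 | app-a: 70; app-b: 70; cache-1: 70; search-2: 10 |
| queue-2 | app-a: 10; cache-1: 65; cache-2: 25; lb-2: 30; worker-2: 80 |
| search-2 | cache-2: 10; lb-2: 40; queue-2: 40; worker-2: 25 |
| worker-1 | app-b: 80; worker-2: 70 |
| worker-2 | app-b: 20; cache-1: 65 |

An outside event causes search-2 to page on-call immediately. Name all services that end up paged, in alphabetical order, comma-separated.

Round 1 — search-2 pages on-call (initial).
  cache-2: +10 → 10 < 120
  lb-2: +40 → 40 < 110
  queue-2: +40 → 40 ≥ 40
  worker-2: +25 → 25 < 50
Round 2 — queue-2 pages on-call.
  app-a: +10 → 10 < 50
  cache-1: +65 → 65 < 70
  cache-2: +25 → 35 < 120
  lb-2: +30 → 70 < 110
  worker-2: +80 → 105 ≥ 50
Round 3 — worker-2 pages on-call.
  app-b: +20 → 20 < 80
  cache-1: +65 → 130 ≥ 70
Round 4 — cache-1 pages on-call.
  worker-1: +60 → 60 < 80
No further pages.

cache-1, queue-2, search-2, worker-2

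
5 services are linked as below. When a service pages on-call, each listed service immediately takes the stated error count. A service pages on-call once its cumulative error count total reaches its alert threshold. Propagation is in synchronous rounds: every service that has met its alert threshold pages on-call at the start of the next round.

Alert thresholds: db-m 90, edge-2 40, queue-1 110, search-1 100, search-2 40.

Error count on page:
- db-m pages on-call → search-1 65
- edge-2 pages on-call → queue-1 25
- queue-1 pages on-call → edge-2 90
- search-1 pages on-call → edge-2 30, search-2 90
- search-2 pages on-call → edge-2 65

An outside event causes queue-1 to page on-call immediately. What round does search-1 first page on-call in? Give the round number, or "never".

never

Round 1 — queue-1 pages on-call (initial).
  edge-2: +90 → 90 ≥ 40
Round 2 — edge-2 pages on-call.
No further pages.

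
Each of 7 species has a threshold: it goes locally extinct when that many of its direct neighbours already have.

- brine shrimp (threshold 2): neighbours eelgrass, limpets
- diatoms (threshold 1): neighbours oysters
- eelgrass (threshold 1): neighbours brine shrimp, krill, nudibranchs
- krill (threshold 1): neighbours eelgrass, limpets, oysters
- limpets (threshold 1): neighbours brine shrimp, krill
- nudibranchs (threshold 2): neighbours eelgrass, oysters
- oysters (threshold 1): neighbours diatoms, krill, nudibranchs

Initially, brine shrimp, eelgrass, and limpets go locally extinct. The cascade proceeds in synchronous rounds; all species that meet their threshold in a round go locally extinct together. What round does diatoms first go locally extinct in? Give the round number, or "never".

4

Round 1 — brine shrimp, eelgrass, limpets go locally extinct (initial).
Round 2 — checking thresholds:
  krill: 2 of 3 neighbours ≥ 1, goes locally extinct.
  nudibranchs: 1 of 2 neighbours < 2, not yet.
Round 3 — checking thresholds:
  nudibranchs: 1 of 2 neighbours < 2, not yet.
  oysters: 1 of 3 neighbours ≥ 1, goes locally extinct.
Round 4 — checking thresholds:
  diatoms: 1 of 1 neighbours ≥ 1, goes locally extinct.
  nudibranchs: 2 of 2 neighbours ≥ 2, goes locally extinct.
Round 5 — no new extinctions; cascade stops.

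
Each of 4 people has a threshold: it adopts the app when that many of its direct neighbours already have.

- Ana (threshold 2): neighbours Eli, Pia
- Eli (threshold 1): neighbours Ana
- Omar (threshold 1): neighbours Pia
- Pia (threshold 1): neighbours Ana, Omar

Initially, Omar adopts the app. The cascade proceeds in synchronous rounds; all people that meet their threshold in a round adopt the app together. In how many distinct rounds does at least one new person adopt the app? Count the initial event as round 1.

Round 1 — Omar adopts the app (initial).
Round 2 — checking thresholds:
  Pia: 1 of 2 neighbours ≥ 1, adopts the app.
Round 3 — no new adoptions; cascade stops.

2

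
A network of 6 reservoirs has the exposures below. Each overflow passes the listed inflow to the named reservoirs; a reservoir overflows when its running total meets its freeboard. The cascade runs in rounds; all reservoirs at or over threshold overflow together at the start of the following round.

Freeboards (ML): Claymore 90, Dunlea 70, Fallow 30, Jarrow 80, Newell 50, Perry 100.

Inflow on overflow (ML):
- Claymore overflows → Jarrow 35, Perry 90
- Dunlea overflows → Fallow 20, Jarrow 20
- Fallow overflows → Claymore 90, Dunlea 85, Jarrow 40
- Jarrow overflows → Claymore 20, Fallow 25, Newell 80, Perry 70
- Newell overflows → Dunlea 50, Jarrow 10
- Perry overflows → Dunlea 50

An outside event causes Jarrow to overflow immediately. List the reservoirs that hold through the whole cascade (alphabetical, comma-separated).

Round 1 — Jarrow overflows (initial).
  Claymore: +20 → 20 < 90
  Fallow: +25 → 25 < 30
  Newell: +80 → 80 ≥ 50
  Perry: +70 → 70 < 100
Round 2 — Newell overflows.
  Dunlea: +50 → 50 < 70
No further overflows.

Claymore, Dunlea, Fallow, Perry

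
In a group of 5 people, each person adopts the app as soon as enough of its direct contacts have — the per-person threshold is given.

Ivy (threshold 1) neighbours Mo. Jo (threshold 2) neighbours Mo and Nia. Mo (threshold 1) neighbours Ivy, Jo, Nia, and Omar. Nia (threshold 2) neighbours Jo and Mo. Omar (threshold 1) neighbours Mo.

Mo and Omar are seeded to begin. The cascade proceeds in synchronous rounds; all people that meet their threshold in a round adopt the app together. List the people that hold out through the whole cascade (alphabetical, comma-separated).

Jo, Nia

Round 1 — Mo, Omar adopt the app (initial).
Round 2 — checking thresholds:
  Ivy: 1 of 1 neighbours ≥ 1, adopts the app.
  Jo: 1 of 2 neighbours < 2, below threshold.
  Nia: 1 of 2 neighbours < 2, below threshold.
Round 3 — no new adoptions; cascade stops.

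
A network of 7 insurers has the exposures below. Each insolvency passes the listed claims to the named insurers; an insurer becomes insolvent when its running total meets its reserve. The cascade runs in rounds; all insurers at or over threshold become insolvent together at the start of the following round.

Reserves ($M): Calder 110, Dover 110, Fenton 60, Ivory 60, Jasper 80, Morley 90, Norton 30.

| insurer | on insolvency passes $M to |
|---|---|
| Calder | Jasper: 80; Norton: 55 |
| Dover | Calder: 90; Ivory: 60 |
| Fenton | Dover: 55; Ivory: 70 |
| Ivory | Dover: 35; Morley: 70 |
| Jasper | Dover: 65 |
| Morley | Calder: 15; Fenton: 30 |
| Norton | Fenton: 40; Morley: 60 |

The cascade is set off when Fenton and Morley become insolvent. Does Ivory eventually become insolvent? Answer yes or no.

Round 1 — Fenton, Morley become insolvent (initial).
  Calder: +15 → 15 < 110
  Dover: +55 → 55 < 110
  Ivory: +70 → 70 ≥ 60
Round 2 — Ivory becomes insolvent.
  Dover: +35 → 90 < 110
No further insolvencies.

yes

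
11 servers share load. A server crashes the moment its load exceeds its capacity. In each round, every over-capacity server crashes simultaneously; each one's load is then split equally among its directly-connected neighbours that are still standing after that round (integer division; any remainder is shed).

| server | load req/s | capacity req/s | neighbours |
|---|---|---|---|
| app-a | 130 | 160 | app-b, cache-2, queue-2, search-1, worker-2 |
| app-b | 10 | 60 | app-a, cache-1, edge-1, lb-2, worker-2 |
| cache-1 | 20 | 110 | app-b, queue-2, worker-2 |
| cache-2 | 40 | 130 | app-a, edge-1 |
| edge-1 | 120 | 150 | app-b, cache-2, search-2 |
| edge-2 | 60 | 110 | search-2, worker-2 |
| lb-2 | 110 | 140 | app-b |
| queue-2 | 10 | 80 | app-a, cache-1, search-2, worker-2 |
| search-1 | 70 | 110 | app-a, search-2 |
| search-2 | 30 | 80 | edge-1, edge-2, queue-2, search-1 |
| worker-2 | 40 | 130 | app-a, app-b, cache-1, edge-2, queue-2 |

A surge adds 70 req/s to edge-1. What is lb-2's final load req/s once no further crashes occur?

Round 1 — edge-1 at 190 > 150. edge-1 crashes.
  edge-1 sheds 190 req/s to app-b, cache-2, search-2: 63 each (1 lost).
    app-b: 10+63 = 73 > 60
    cache-2: 40+63 = 103 ≤ 130
    search-2: 30+63 = 93 > 80
Round 2 — app-b, search-2 crash.
  app-b sheds 73 req/s to app-a, cache-1, lb-2, worker-2: 18 each (1 lost).
    app-a: 130+18 = 148 ≤ 160
    cache-1: 20+18 = 38 ≤ 110
    lb-2: 110+18 = 128 ≤ 140
    worker-2: 40+18 = 58 ≤ 130
  search-2 sheds 93 req/s to edge-2, queue-2, search-1: 31 each.
    edge-2: 60+31 = 91 ≤ 110
    queue-2: 10+31 = 41 ≤ 80
    search-1: 70+31 = 101 ≤ 110
No further crashes.

128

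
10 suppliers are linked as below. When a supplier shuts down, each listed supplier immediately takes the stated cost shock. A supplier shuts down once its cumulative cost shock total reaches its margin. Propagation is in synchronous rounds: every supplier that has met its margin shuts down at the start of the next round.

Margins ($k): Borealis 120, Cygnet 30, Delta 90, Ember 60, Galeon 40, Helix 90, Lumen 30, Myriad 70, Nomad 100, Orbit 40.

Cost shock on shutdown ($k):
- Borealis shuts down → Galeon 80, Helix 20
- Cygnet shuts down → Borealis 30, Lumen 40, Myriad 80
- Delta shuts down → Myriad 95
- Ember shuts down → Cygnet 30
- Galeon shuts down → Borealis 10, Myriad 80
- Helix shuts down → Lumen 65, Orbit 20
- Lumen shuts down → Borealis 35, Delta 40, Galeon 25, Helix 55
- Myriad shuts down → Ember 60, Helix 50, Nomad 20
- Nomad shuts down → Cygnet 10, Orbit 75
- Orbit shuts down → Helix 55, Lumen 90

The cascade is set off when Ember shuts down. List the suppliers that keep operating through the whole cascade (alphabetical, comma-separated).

Borealis, Delta, Galeon, Nomad, Orbit

Round 1 — Ember shuts down (initial).
  Cygnet: +30 → 30 ≥ 30
Round 2 — Cygnet shuts down.
  Borealis: +30 → 30 < 120
  Lumen: +40 → 40 ≥ 30
  Myriad: +80 → 80 ≥ 70
Round 3 — Lumen, Myriad shut down.
  Borealis: +35 → 65 < 120
  Delta: +40 → 40 < 90
  Galeon: +25 → 25 < 40
  Helix: +55+50 → 105 ≥ 90
  Nomad: +20 → 20 < 100
Round 4 — Helix shuts down.
  Orbit: +20 → 20 < 40
No further shutdowns.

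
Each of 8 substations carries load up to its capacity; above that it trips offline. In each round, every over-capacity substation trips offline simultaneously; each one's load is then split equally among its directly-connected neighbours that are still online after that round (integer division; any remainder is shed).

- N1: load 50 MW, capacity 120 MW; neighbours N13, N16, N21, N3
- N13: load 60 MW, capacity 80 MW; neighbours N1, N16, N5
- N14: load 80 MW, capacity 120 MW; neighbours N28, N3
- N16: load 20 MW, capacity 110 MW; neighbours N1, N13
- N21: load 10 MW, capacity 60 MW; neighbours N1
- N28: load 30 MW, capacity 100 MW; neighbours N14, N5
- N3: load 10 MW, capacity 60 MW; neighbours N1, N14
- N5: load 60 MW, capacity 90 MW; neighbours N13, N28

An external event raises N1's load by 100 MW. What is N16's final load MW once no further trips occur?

Round 1 — N1 at 150 > 120. N1 trips offline.
  N1 sheds 150 MW to N13, N16, N21, N3: 37 each (2 lost).
    N13: 60+37 = 97 > 80
    N16: 20+37 = 57 ≤ 110
    N21: 10+37 = 47 ≤ 60
    N3: 10+37 = 47 ≤ 60
Round 2 — N13 trips offline.
  N13 sheds 97 MW to N16, N5: 48 each (1 lost).
    N16: 57+48 = 105 ≤ 110
    N5: 60+48 = 108 > 90
Round 3 — N5 trips offline.
  N5 sheds 108 MW to N28: 108 each.
    N28: 30+108 = 138 > 100
Round 4 — N28 trips offline.
  N28 sheds 138 MW to N14: 138 each.
    N14: 80+138 = 218 > 120
Round 5 — N14 trips offline.
  N14 sheds 218 MW to N3: 218 each.
    N3: 47+218 = 265 > 60
Round 6 — N3 trips offline.
  N3 sheds 265 MW: no online neighbours, lost.
No further trips.

105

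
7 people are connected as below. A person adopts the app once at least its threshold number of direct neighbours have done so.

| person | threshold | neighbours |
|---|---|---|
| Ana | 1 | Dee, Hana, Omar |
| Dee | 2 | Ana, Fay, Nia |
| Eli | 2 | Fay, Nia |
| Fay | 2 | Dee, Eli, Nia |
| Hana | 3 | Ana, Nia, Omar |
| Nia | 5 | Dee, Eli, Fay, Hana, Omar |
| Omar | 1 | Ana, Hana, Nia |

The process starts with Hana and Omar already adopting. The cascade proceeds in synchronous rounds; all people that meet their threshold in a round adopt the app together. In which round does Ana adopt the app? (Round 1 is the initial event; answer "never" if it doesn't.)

2

Round 1 — Hana, Omar adopt the app (initial).
Round 2 — checking thresholds:
  Ana: 2 of 3 neighbours ≥ 1, adopts the app.
  Nia: 2 of 5 neighbours < 5, not yet.
Round 3 — no new adoptions; cascade stops.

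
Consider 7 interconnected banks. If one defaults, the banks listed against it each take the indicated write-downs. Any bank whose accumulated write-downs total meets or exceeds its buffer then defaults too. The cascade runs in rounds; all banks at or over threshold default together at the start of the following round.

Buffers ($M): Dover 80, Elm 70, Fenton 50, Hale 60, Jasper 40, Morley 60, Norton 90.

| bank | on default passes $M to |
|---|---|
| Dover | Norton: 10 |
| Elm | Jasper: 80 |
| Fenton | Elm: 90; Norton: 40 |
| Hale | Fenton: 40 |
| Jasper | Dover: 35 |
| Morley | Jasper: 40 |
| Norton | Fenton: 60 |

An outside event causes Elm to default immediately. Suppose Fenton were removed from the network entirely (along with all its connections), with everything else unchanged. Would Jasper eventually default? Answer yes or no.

yes

With Fenton removed:
Round 1 — Elm defaults (initial).
  Jasper: +80 → 80 ≥ 40
Round 2 — Jasper defaults.
  Dover: +35 → 35 < 80
No further defaults.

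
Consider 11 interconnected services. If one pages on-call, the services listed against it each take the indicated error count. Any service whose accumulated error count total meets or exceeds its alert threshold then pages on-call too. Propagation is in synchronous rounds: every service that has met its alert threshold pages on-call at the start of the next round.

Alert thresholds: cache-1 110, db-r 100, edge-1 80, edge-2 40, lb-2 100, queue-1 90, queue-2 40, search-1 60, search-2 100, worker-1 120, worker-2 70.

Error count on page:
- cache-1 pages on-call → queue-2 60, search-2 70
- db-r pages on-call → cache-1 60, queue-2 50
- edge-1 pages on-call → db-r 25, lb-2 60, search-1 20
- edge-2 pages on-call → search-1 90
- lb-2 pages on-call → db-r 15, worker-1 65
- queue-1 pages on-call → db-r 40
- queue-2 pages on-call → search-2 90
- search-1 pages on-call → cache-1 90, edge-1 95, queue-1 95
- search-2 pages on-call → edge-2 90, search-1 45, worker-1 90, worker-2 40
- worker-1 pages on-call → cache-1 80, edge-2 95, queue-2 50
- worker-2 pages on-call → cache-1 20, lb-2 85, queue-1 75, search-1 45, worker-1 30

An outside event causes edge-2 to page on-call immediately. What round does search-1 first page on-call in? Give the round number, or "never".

Round 1 — edge-2 pages on-call (initial).
  search-1: +90 → 90 ≥ 60
Round 2 — search-1 pages on-call.
  cache-1: +90 → 90 < 110
  edge-1: +95 → 95 ≥ 80
  queue-1: +95 → 95 ≥ 90
Round 3 — edge-1, queue-1 page on-call.
  db-r: +25+40 → 65 < 100
  lb-2: +60 → 60 < 100
No further pages.

2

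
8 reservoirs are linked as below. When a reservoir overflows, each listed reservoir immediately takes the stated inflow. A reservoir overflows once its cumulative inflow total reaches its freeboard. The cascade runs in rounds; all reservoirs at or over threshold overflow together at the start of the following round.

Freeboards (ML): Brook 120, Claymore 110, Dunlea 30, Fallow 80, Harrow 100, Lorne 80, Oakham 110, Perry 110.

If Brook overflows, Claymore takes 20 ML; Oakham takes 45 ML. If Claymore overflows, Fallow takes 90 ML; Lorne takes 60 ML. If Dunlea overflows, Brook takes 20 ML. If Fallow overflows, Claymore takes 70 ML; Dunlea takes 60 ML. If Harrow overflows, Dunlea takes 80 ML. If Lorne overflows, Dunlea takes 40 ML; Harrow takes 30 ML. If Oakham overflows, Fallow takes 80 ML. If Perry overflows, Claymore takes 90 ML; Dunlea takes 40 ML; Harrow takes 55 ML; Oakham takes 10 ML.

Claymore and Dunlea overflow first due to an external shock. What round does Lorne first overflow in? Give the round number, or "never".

Round 1 — Claymore, Dunlea overflow (initial).
  Brook: +20 → 20 < 120
  Fallow: +90 → 90 ≥ 80
  Lorne: +60 → 60 < 80
Round 2 — Fallow overflows.
No further overflows.

never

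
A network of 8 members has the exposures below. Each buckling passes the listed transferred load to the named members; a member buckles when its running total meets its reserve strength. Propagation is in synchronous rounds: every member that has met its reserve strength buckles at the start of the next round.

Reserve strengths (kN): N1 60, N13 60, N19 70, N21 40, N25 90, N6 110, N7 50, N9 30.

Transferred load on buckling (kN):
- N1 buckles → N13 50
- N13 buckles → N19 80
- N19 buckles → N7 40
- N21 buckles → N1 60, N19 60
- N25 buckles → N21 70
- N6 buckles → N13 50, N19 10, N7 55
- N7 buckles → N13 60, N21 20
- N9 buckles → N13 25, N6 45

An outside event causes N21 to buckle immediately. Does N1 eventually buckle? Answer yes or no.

Round 1 — N21 buckles (initial).
  N1: +60 → 60 ≥ 60
  N19: +60 → 60 < 70
Round 2 — N1 buckles.
  N13: +50 → 50 < 60
No further bucklings.

yes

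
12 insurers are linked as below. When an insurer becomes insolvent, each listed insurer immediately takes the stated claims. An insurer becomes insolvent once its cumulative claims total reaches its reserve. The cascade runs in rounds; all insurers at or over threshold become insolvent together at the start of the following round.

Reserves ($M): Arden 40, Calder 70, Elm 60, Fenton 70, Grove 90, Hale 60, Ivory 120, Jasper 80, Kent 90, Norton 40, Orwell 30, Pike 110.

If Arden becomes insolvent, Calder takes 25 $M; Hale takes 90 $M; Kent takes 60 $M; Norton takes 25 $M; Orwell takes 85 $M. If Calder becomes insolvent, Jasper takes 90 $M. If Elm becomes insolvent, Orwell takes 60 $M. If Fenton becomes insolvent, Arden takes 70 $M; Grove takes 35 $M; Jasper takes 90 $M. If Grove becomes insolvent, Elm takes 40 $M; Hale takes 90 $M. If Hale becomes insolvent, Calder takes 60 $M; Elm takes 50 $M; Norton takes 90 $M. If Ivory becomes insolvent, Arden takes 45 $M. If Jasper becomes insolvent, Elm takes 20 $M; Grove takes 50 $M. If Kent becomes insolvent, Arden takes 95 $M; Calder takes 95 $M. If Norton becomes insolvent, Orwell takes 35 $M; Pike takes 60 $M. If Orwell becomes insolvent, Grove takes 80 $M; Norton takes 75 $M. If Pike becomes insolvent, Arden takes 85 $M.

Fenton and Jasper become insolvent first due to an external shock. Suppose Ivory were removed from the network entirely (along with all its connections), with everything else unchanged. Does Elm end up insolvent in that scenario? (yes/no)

With Ivory removed:
Round 1 — Fenton, Jasper become insolvent (initial).
  Arden: +70 → 70 ≥ 40
  Elm: +20 → 20 < 60
  Grove: +35+50 → 85 < 90
Round 2 — Arden becomes insolvent.
  Calder: +25 → 25 < 70
  Hale: +90 → 90 ≥ 60
  Kent: +60 → 60 < 90
  Norton: +25 → 25 < 40
  Orwell: +85 → 85 ≥ 30
Round 3 — Hale, Orwell become insolvent.
  Calder: +60 → 85 ≥ 70
  Elm: +50 → 70 ≥ 60
  Grove: +80 → 165 ≥ 90
  Norton: +90+75 → 190 ≥ 40
Round 4 — Calder, Elm, Grove, Norton become insolvent.
  Pike: +60 → 60 < 110
No further insolvencies.

yes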